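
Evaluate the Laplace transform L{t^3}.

L{t^n} = n!/s^(n+1), so L{t^3} = 6/s^4

Final answer: 6/s^4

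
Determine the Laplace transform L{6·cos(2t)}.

L{cos(ωt)} = s/(s² + ω²), so L{cos(2t)} = s/(s² + 4). Then L{6·cos(2t)} = 6·s/(s² + 4) = 6s/(s² + 4)

Final answer: 6s/(s² + 4)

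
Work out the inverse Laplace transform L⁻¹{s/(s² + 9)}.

L⁻¹{s/(s² + 9)} = cos(3t)

Final answer: cos(3t)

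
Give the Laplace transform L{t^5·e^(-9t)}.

L{t^n·e^(at)} = n!/(s-a)^(n+1), so L{t^5·e^(-9t)} = 120/(s+9)^6

Final answer: 120/(s+9)^6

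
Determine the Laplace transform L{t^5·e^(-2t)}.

L{t^n·e^(at)} = n!/(s-a)^(n+1), so L{t^5·e^(-2t)} = 120/(s+2)^6

Final answer: 120/(s+2)^6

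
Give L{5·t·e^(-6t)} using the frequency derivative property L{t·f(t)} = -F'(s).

L{e^(-6t)} = 1/(s+6). By frequency derivative: L{t·e^(-6t)} = -d/ds[1/(s+6)] = -(-1)/(s+6)² = 1/(s+6)². Then L{5·t·e^(-6t)} = 5·1/(s+6)² = 5/(s+6)²

Final answer: 5/(s+6)²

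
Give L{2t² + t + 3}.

L{2t² + t + 3} = 2·2/s³ + 1/s² + 3/s = 4/s³ + 1/s² + 3/s

Final answer: 4/s³ + 1/s² + 3/s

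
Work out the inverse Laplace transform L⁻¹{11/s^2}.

L⁻¹{n!/s^(n+1)} = t^n with n=1. So L⁻¹{1/s^2} = t, and L⁻¹{11/s^2} = (11/1)·t = 11·t

Final answer: 11·t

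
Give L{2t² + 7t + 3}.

L{2t² + 7t + 3} = 2·2/s³ + 7/s² + 3/s = 4/s³ + 7/s² + 3/s

Final answer: 4/s³ + 7/s² + 3/s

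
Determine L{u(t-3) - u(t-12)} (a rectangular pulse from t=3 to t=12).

L{u(t-a)} = e^(-as)/s. L{u(t-3) - u(t-12)} = (e^(-3s) - e^(-12s))/s

Final answer: (e^(-3s) - e^(-12s))/s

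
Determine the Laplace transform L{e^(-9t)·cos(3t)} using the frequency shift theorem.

Frequency shift: L{e^(at)f(t)} = F(s-a). L{e^(-9t)·cos(3t)} = (s+9)/((s+9)² + 9)

Final answer: (s+9)/((s+9)² + 9)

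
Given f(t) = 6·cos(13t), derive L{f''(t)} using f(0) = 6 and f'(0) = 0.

F(s) = 6s/(s² + 169). L{f''(t)} = s²F(s) - sf(0) - f'(0) = 6s³/(s² + 169) - 6s = (6s³ - 6s(s² + 169))/(s² + 169) = -1014s/(s² + 169)

Final answer: -1014s/(s² + 169)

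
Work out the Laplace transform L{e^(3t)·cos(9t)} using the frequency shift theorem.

Frequency shift: L{e^(at)f(t)} = F(s-a). L{e^(3t)·cos(9t)} = (s-3)/((s-3)² + 81)

Final answer: (s-3)/((s-3)² + 81)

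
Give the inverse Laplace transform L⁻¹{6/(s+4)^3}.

L⁻¹{n!/(s-a)^(n+1)} = t^n·e^(at) with n=2, a=-4. So L⁻¹{2/(s+4)^3} = t^2·e^(-4t), and L⁻¹{6/(s+4)^3} = (6/2)·t^2·e^(-4t) = 3·t^2·e^(-4t)

Final answer: 3·t^2·e^(-4t)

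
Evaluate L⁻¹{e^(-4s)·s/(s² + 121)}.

L⁻¹{s/(s² + 121)} = cos(11t). By the time shift theorem, L⁻¹{e^(-as)F(s)} = u(t-a)f(t-a) with a=4, so L⁻¹{e^(-4s)·s/(s² + 121)} = u(t-4)·cos(11(t-4))

Final answer: u(t-4)·cos(11(t-4))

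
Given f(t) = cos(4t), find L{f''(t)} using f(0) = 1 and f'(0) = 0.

F(s) = s/(s² + 16). L{f''(t)} = s²F(s) - sf(0) - f'(0) = s³/(s² + 16) - s = (s³ - s(s² + 16))/(s² + 16) = -16s/(s² + 16)

Final answer: -16s/(s² + 16)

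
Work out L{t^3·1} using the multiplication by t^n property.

L{1} = 1/s. d^1/ds^1[1/s] = -1/s². d^2/ds^2[1/s] = 2/s^3. d^3/ds^3[1/s] = -6/s^4. So L{t^3} = (-1)^{3}·-6/s^4 = 6/s^4

Final answer: 6/s^4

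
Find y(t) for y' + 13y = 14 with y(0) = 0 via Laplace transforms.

sY + 13Y = 14/s. Y = 14/(s(s+13)). Partial fractions: Y = 14/13/s - 14/13/(s+13)

Final answer: y(t) = 14/13(1 - e^(-13t))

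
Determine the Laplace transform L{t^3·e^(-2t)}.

L{t^n·e^(at)} = n!/(s-a)^(n+1), so L{t^3·e^(-2t)} = 6/(s+2)^4

Final answer: 6/(s+2)^4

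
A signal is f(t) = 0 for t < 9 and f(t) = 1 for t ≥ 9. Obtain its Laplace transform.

f(t) = u(t-9). L{u(t-9)} = e^(-9s)/s, so L{f(t)} = e^(-9s)/s

Final answer: e^(-9s)/s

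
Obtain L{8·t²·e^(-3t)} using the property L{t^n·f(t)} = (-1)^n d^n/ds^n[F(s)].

L{e^(-3t)} = 1/(s+3). d/ds[1/(s+3)] = -1/(s+3)². d²/ds²[1/(s+3)] = 2/(s+3)³. So L{t²·e^(-3t)} = (-1)² · 2/(s+3)³ = 2/(s+3)³. Then L{8·t²·e^(-3t)} = 8·2/(s+3)³ = 16/(s+3)³

Final answer: 16/(s+3)³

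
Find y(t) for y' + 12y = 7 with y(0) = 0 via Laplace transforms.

sY + 12Y = 7/s. Y = 7/(s(s+12)). Partial fractions: Y = 7/12/s - 7/12/(s+12)

Final answer: y(t) = 7/12(1 - e^(-12t))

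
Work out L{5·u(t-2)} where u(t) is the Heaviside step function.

L{u(t-a)} = e^(-as)/s. Here a=2, so L{u(t-2)} = e^(-2s)/s, and L{5·u(t-2)} = 5·e^(-2s)/s

Final answer: 5·e^(-2s)/s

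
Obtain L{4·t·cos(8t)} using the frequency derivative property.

L{cos(8t)} = s/(s² + 64). Derivative: d/ds[s/(s² + 64)] = [(s² + 64) - s·2s]/(s² + 64)² = (64 - s²)/(s² + 64)². So L{t·cos(8t)} = -F'(s) = (s² - 64)/(s² + 64)². Then L{4·t·cos(8t)} = 4·(s² - 64)/(s² + 64)²

Final answer: 4·(s² - 64)/(s² + 64)²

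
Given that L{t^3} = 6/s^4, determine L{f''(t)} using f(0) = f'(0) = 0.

L{f''(t)} = s²F(s) - sf(0) - f'(0) = s²·6/s^4 - 0 - 0 = 6/s^2

Final answer: 6/s^2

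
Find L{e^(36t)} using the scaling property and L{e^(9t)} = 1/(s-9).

Using L{f(at)} = (1/a)F(s/a) with a=4 and f(t) = e^(9t): L{e^(36t)} = (1/4) · 1/((s/4)-9) = (1/4) · 4/(s-36) = 1/(s-36)

Final answer: 1/(s-36)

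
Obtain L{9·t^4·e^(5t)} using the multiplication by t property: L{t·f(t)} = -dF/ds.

Using L{t^n·e^(at)} = n!/(s-a)^(n+1), L{t^4·e^(5t)} = 24/(s-5)^5, so L{9·t^4·e^(5t)} = 9·24/(s-5)^5 = 216/(s-5)^5

Final answer: 216/(s-5)^5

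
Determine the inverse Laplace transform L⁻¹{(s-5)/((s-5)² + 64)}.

Using frequency shift, L⁻¹{(s-5)/((s-5)² + 64)} = e^(5t)·cos(8t)

Final answer: e^(5t)·cos(8t)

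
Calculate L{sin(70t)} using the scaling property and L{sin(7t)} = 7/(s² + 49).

Using L{f(at)} = (1/a)F(s/a) with a=10: L{sin(70t)} = (1/10) · 7/((s/10)² + 49) = (1/10) · 7·100/(s² + 4900) = 70/(s² + 4900)

Final answer: 70/(s² + 4900)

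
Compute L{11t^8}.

L{t^n} = n!/s^(n+1). So L{11t^8} = 11·8!/s^9 = 443520/s^9

Final answer: 443520/s^9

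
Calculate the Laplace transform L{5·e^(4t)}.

L{e^(at)} = 1/(s-a), so L{e^(4t)} = 1/(s-4). Then L{5·e^(4t)} = 5/(s-4)

Final answer: 5/(s-4)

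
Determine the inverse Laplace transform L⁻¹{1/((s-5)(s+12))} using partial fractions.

Decompose: A/(s-5) + B/(s+12). A = 1/17, B = -1/17. f(t) = (e^(5t) - e^(-12t))/17

Final answer: (e^(5t) - e^(-12t))/17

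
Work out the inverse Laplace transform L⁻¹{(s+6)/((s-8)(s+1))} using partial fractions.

Using partial fractions, f(t) = (14e^(8t) - 5e^(-t))/9

Final answer: (14e^(8t) - 5e^(-t))/9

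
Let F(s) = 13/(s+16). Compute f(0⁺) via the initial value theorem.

f(0⁺) = lim_{s→∞} s·13/(s+16) = lim_{s→∞} 13s/(s+16) = 13

Final answer: 13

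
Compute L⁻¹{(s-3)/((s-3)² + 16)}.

Using frequency shift: L⁻¹{(s-a)/((s-a)² + b²)} = e^(at)cos(bt). Here a=3, b=4

Final answer: e^(3t)·cos(4t)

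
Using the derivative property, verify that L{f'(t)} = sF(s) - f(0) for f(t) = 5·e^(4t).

f'(t) = 20e^(4t). Direct: L{f'(t)} = 20/(s-4). Property: s·5/(s-4) - 5 = (5s - 5(s-4))/(s-4) = 20/(s-4). ✓

Final answer: 20/(s-4)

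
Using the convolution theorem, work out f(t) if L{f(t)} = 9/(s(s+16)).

9/(s(s+16)) = (9/s)·(1/(s+16)) = L{9}·L{e^(-16t)}. By convolution, f(t) = 9*e^(-16t) = ∫₀ᵗ 9·e^(-16τ) dτ = 9·(1 - e^(-16t))/16

Final answer: 9·(1 - e^(-16t))/16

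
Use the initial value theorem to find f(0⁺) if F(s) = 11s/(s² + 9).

f(0⁺) = lim_{s→∞} s·11s/(s² + 9) = lim_{s→∞} 11s²/(s² + 9) = 11

Final answer: 11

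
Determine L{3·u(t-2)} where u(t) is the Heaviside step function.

L{u(t-a)} = e^(-as)/s. Here a=2, so L{u(t-2)} = e^(-2s)/s, and L{3·u(t-2)} = 3·e^(-2s)/s

Final answer: 3·e^(-2s)/s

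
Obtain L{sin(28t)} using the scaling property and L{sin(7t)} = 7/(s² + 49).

Using L{f(at)} = (1/a)F(s/a) with a=4: L{sin(28t)} = (1/4) · 7/((s/4)² + 49) = (1/4) · 7·16/(s² + 784) = 28/(s² + 784)

Final answer: 28/(s² + 784)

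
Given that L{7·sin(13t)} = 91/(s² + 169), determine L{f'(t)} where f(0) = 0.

L{f'(t)} = s·F(s) - f(0) = s·91/(s² + 169) - 0 = 91s/(s² + 169)

Final answer: 91s/(s² + 169)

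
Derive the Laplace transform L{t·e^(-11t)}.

L{t^n·e^(at)} = n!/(s-a)^(n+1), so L{t·e^(-11t)} = 1/(s+11)^2

Final answer: 1/(s+11)^2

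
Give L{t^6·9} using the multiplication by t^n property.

L{9} = 9/s. d^1/ds^1[1/s] = -1/s². d^2/ds^2[1/s] = 2/s^3. d^3/ds^3[1/s] = -6/s^4. d^4/ds^4[1/s] = 24/s^5. d^5/ds^5[1/s] = -120/s^6. d^6/ds^6[1/s] = 720/s^7. So L{t^6} = (-1)^{6}·720/s^7 = 720/s^7. Then L{t^6·9} = 9·720/s^7 = 6480/s^7

Final answer: 6480/s^7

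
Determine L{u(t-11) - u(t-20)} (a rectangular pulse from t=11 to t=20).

L{u(t-a)} = e^(-as)/s. L{u(t-11) - u(t-20)} = (e^(-11s) - e^(-20s))/s

Final answer: (e^(-11s) - e^(-20s))/s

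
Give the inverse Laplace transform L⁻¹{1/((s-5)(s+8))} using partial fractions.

Decompose: A/(s-5) + B/(s+8). A = 1/13, B = -1/13. f(t) = (e^(5t) - e^(-8t))/13

Final answer: (e^(5t) - e^(-8t))/13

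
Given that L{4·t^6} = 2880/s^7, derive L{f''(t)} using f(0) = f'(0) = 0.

L{f''(t)} = s²F(s) - sf(0) - f'(0) = s²·2880/s^7 - 0 - 0 = 2880/s^5

Final answer: 2880/s^5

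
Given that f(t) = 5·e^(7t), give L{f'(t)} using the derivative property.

f(0) = 5, F(s) = 5/(s-7). L{f'(t)} = s·F(s) - f(0) = 5s/(s-7) - 5 = (5s - 5(s-7))/(s-7) = 35/(s-7)

Final answer: 35/(s-7)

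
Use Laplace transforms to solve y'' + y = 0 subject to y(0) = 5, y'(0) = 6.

L{y''} + 1L{y} = 0. s²Y - 5s - 6 + Y = 0. Y(s² + 1) = 5s + 6. Y = (5s + 6)/(s² + 1). Inverting: y(t) = 5cos(t) + 6sin(t)

Final answer: y(t) = 5cos(t) + 6sin(t)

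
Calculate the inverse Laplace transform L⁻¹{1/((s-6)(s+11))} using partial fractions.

Decompose: A/(s-6) + B/(s+11). A = 1/17, B = -1/17. f(t) = (e^(6t) - e^(-11t))/17

Final answer: (e^(6t) - e^(-11t))/17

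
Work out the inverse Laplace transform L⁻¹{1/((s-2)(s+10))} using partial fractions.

Decompose: A/(s-2) + B/(s+10). A = 1/12, B = -1/12. f(t) = (e^(2t) - e^(-10t))/12

Final answer: (e^(2t) - e^(-10t))/12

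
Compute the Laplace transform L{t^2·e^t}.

L{t^n·e^(at)} = n!/(s-a)^(n+1), so L{t^2·e^t} = 2/(s-1)^3

Final answer: 2/(s-1)^3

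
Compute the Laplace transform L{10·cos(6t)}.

L{cos(ωt)} = s/(s² + ω²), so L{cos(6t)} = s/(s² + 36). Then L{10·cos(6t)} = 10·s/(s² + 36) = 10s/(s² + 36)

Final answer: 10s/(s² + 36)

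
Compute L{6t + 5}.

L{6t + 5} = 6·L{t} + 5·L{1} = 6/s² + 5/s

Final answer: 6/s² + 5/s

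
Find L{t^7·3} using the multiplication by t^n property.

L{3} = 3/s. d^1/ds^1[1/s] = -1/s². d^2/ds^2[1/s] = 2/s^3. d^3/ds^3[1/s] = -6/s^4. d^4/ds^4[1/s] = 24/s^5. d^5/ds^5[1/s] = -120/s^6. d^6/ds^6[1/s] = 720/s^7. d^7/ds^7[1/s] = -5040/s^8. So L{t^7} = (-1)^{7}·-5040/s^8 = 5040/s^8. Then L{t^7·3} = 3·5040/s^8 = 15120/s^8

Final answer: 15120/s^8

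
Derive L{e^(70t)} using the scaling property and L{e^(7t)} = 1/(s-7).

Using L{f(at)} = (1/a)F(s/a) with a=10 and f(t) = e^(7t): L{e^(70t)} = (1/10) · 1/((s/10)-7) = (1/10) · 10/(s-70) = 1/(s-70)

Final answer: 1/(s-70)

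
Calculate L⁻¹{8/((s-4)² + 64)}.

Form: b/((s-a)² + b²) → e^(at)sin(bt). With a=4, b=8

Final answer: e^(4t)·sin(8t)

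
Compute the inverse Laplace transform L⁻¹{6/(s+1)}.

L⁻¹{1/(s-a)} = e^(at), so L⁻¹{1/(s+1)} = e^(-t), and L⁻¹{6/(s+1)} = 6·e^(-t)

Final answer: 6·e^(-t)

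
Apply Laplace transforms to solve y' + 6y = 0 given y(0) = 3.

L{y'} + 6L{y} = 0. sY - 3 + 6Y = 0. Y(s+6) = 3. Y = 3/(s+6)

Final answer: y(t) = 3e^(-6t)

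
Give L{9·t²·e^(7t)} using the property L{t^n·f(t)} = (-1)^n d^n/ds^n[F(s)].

L{e^(7t)} = 1/(s-7). d/ds[1/(s-7)] = -1/(s-7)². d²/ds²[1/(s-7)] = 2/(s-7)³. So L{t²·e^(7t)} = (-1)² · 2/(s-7)³ = 2/(s-7)³. Then L{9·t²·e^(7t)} = 9·2/(s-7)³ = 18/(s-7)³

Final answer: 18/(s-7)³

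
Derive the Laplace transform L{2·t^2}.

L{t^n} = n!/s^(n+1), so L{t^2} = 2/s^3. Then L{2·t^2} = 2·2/s^3 = 4/s^3

Final answer: 4/s^3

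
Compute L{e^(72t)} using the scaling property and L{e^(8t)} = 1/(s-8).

Using L{f(at)} = (1/a)F(s/a) with a=9 and f(t) = e^(8t): L{e^(72t)} = (1/9) · 1/((s/9)-8) = (1/9) · 9/(s-72) = 1/(s-72)

Final answer: 1/(s-72)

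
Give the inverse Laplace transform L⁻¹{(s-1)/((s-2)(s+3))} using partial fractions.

Using partial fractions, f(t) = (e^(2t) + 4e^(-3t))/5

Final answer: (e^(2t) + 4e^(-3t))/5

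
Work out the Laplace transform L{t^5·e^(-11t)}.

L{t^n·e^(at)} = n!/(s-a)^(n+1), so L{t^5·e^(-11t)} = 120/(s+11)^6

Final answer: 120/(s+11)^6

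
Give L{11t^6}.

L{t^n} = n!/s^(n+1). So L{11t^6} = 11·6!/s^7 = 7920/s^7

Final answer: 7920/s^7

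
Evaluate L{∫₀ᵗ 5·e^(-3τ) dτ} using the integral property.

L{∫₀ᵗ f(τ)dτ} = F(s)/s with F(s) = 5/(s+3), so L{∫₀ᵗ 5·e^(-3τ) dτ} = 5/(s(s+3))

Final answer: 5/(s(s+3))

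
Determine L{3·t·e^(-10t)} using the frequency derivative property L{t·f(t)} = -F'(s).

L{e^(-10t)} = 1/(s+10). By frequency derivative: L{t·e^(-10t)} = -d/ds[1/(s+10)] = -(-1)/(s+10)² = 1/(s+10)². Then L{3·t·e^(-10t)} = 3·1/(s+10)² = 3/(s+10)²

Final answer: 3/(s+10)²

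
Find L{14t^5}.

L{t^n} = n!/s^(n+1). So L{14t^5} = 14·5!/s^6 = 1680/s^6

Final answer: 1680/s^6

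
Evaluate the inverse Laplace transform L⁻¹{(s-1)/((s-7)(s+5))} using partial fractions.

Using partial fractions, f(t) = (6e^(7t) + 6e^(-5t))/12

Final answer: (6e^(7t) + 6e^(-5t))/12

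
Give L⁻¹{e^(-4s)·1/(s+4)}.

L⁻¹{1/(s+4)} = e^(-4t). By the time shift theorem, L⁻¹{e^(-as)F(s)} = u(t-a)f(t-a) with a=4, so L⁻¹{e^(-4s)·1/(s+4)} = u(t-4)·e^(-4(t-4))

Final answer: u(t-4)·e^(-4(t-4))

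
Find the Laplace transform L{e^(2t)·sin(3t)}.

L{e^(at)·sin(ωt)} = ω/((s-a)² + ω²), so L{e^(2t)·sin(3t)} = 3/((s-2)² + 9)

Final answer: 3/((s-2)² + 9)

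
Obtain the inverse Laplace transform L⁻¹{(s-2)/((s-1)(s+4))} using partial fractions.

Using partial fractions, f(t) = (-e^t + 6e^(-4t))/5

Final answer: (-e^t + 6e^(-4t))/5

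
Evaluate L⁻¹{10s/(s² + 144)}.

This is the form c·s/(s² + a²) with a = 12, c = 10. L⁻¹ = 10·cos(12t)

Final answer: 10·cos(12t)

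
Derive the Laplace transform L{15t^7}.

L{15t^7} = 15 · L{t^7} = 15 · 5040/s^8 = 75600/s^8

Final answer: 75600/s^8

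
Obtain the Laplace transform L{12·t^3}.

L{t^n} = n!/s^(n+1), so L{t^3} = 6/s^4. Then L{12·t^3} = 12·6/s^4 = 72/s^4

Final answer: 72/s^4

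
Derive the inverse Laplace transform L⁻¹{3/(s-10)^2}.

L⁻¹{n!/(s-a)^(n+1)} = t^n·e^(at) with n=1, a=10. So L⁻¹{1/(s-10)^2} = t·e^(10t), and L⁻¹{3/(s-10)^2} = (3/1)·t·e^(10t) = 3·t·e^(10t)

Final answer: 3·t·e^(10t)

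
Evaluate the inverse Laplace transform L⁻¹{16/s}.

L⁻¹{c/s} = c, so L⁻¹{16/s} = 16

Final answer: 16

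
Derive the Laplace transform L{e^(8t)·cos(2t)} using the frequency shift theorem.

Frequency shift: L{e^(at)f(t)} = F(s-a). L{e^(8t)·cos(2t)} = (s-8)/((s-8)² + 4)

Final answer: (s-8)/((s-8)² + 4)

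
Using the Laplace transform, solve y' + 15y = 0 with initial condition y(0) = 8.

L{y'} + 15L{y} = 0. sY - 8 + 15Y = 0. Y(s+15) = 8. Y = 8/(s+15)

Final answer: y(t) = 8e^(-15t)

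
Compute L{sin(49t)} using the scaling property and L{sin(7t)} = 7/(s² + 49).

Using L{f(at)} = (1/a)F(s/a) with a=7: L{sin(49t)} = (1/7) · 7/((s/7)² + 49) = (1/7) · 7·49/(s² + 2401) = 49/(s² + 2401)

Final answer: 49/(s² + 2401)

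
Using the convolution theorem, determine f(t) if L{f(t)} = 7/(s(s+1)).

7/(s(s+1)) = (7/s)·(1/(s+1)) = L{7}·L{e^(-t)}. By convolution, f(t) = 7*e^(-t) = ∫₀ᵗ 7·e^(-τ) dτ = 7·(1 - e^(-t))/1

Final answer: 7·(1 - e^(-t))/1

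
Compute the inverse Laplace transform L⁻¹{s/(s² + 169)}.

L⁻¹{s/(s² + 169)} = cos(13t)

Final answer: cos(13t)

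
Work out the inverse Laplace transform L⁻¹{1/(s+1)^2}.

L⁻¹{n!/(s-a)^(n+1)} = t^n·e^(at), so L⁻¹{1/(s+1)^2} = t·e^(-t)

Final answer: t·e^(-t)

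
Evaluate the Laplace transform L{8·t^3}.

L{t^n} = n!/s^(n+1), so L{t^3} = 6/s^4. Then L{8·t^3} = 8·6/s^4 = 48/s^4

Final answer: 48/s^4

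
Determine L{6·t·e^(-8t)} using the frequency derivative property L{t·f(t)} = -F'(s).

L{e^(-8t)} = 1/(s+8). By frequency derivative: L{t·e^(-8t)} = -d/ds[1/(s+8)] = -(-1)/(s+8)² = 1/(s+8)². Then L{6·t·e^(-8t)} = 6·1/(s+8)² = 6/(s+8)²

Final answer: 6/(s+8)²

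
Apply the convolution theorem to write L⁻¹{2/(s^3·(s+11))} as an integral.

2/(s^3·(s+11)) = (2/s^3)·(1/(s+11)) = L{t^2}·L{e^(-11t)}. So f(t) = t^2*e^(-11t) = ∫₀ᵗ τ^2·e^(-11(t-τ)) dτ

Final answer: ∫₀ᵗ τ^2·e^(-11(t-τ)) dτ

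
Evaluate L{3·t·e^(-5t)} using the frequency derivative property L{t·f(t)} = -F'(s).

L{e^(-5t)} = 1/(s+5). By frequency derivative: L{t·e^(-5t)} = -d/ds[1/(s+5)] = -(-1)/(s+5)² = 1/(s+5)². Then L{3·t·e^(-5t)} = 3·1/(s+5)² = 3/(s+5)²

Final answer: 3/(s+5)²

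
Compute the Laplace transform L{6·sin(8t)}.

L{sin(ωt)} = ω/(s² + ω²), so L{sin(8t)} = 8/(s² + 64). Then L{6·sin(8t)} = 6·8/(s² + 64) = 48/(s² + 64)

Final answer: 48/(s² + 64)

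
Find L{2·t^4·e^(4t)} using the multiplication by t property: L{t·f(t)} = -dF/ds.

Using L{t^n·e^(at)} = n!/(s-a)^(n+1), L{t^4·e^(4t)} = 24/(s-4)^5, so L{2·t^4·e^(4t)} = 2·24/(s-4)^5 = 48/(s-4)^5

Final answer: 48/(s-4)^5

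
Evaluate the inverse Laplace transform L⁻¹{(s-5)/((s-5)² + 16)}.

Using frequency shift, L⁻¹{(s-5)/((s-5)² + 16)} = e^(5t)·cos(4t)

Final answer: e^(5t)·cos(4t)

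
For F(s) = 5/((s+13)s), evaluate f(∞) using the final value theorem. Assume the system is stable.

f(∞) = lim_{s→0} sF(s) = lim_{s→0} 5/(s+13) = 5/13

Final answer: 5/13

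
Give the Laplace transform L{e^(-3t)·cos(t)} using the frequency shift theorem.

Frequency shift: L{e^(at)f(t)} = F(s-a). L{e^(-3t)·cos(t)} = (s+3)/((s+3)² + 1)

Final answer: (s+3)/((s+3)² + 1)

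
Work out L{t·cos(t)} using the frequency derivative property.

L{cos(t)} = s/(s² + 1). Derivative: d/ds[s/(s² + 1)] = [(s² + 1) - s·2s]/(s² + 1)² = (1 - s²)/(s² + 1)². So L{t·cos(t)} = -F'(s) = (s² - 1)/(s² + 1)²

Final answer: (s² - 1)/(s² + 1)²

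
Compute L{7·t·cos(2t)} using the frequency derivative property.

L{cos(2t)} = s/(s² + 4). Derivative: d/ds[s/(s² + 4)] = [(s² + 4) - s·2s]/(s² + 4)² = (4 - s²)/(s² + 4)². So L{t·cos(2t)} = -F'(s) = (s² - 4)/(s² + 4)². Then L{7·t·cos(2t)} = 7·(s² - 4)/(s² + 4)²

Final answer: 7·(s² - 4)/(s² + 4)²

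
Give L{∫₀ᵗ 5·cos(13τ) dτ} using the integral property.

L{∫₀ᵗ f(τ)dτ} = F(s)/s with F(s) = 5s/(s² + 169), so the result is (5s/(s² + 169))/s = 5/(s² + 169)

Final answer: 5/(s² + 169)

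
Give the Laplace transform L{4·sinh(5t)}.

L{sinh(ωt)} = ω/(s² - ω²), so L{sinh(5t)} = 5/(s² - 25). Then L{4·sinh(5t)} = 4·5/(s² - 25) = 20/(s² - 25)

Final answer: 20/(s² - 25)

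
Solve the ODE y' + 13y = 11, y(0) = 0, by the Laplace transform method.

sY + 13Y = 11/s. Y = 11/(s(s+13)). Partial fractions: Y = 11/13/s - 11/13/(s+13)

Final answer: y(t) = 11/13(1 - e^(-13t))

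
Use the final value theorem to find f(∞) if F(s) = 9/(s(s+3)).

f(∞) = lim_{s→0} s·9/(s(s+3)) = lim_{s→0} 9/(s+3) = 9/3 = 3

Final answer: 3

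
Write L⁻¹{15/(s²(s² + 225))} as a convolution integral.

15/(s²(s² + 225)) = (1/s²)·(15/(s² + 225)) = L{t}·L{sin(15t)}. So f(t) = t*(sin(15t)) = ∫₀ᵗ τ·sin(15(t-τ)) dτ

Final answer: ∫₀ᵗ τ·sin(15(t-τ)) dτ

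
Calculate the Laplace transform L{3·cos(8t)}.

L{cos(ωt)} = s/(s² + ω²), so L{cos(8t)} = s/(s² + 64). Then L{3·cos(8t)} = 3·s/(s² + 64) = 3s/(s² + 64)

Final answer: 3s/(s² + 64)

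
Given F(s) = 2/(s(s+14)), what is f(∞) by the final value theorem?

f(∞) = lim_{s→0} s·2/(s(s+14)) = lim_{s→0} 2/(s+14) = 2/14 = 1/7

Final answer: 1/7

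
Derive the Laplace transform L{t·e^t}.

L{t^n·e^(at)} = n!/(s-a)^(n+1), so L{t·e^t} = 1/(s-1)^2

Final answer: 1/(s-1)^2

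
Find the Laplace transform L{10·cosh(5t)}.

L{cosh(ωt)} = s/(s² - ω²), so L{cosh(5t)} = s/(s² - 25). Then L{10·cosh(5t)} = 10·s/(s² - 25) = 10s/(s² - 25)

Final answer: 10s/(s² - 25)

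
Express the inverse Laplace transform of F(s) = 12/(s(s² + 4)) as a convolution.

12/(s(s² + 4)) = (1/s)·(12/(s² + 4)) = L{1}·L{6·sin(2t)}. So f(t) = 1*(6·sin(2t)) = ∫₀ᵗ 6·sin(2τ) dτ

Final answer: ∫₀ᵗ 6·sin(2τ) dτ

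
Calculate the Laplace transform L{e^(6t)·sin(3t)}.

L{e^(at)·sin(ωt)} = ω/((s-a)² + ω²), so L{e^(6t)·sin(3t)} = 3/((s-6)² + 9)

Final answer: 3/((s-6)² + 9)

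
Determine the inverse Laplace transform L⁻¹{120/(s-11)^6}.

L⁻¹{n!/(s-a)^(n+1)} = t^n·e^(at), so L⁻¹{120/(s-11)^6} = t^5·e^(11t)

Final answer: t^5·e^(11t)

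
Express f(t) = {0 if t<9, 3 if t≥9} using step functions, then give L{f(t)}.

f(t) = 3·u(t-9). L{u(t-9)} = e^(-9s)/s, so L{f(t)} = 3·e^(-9s)/s

Final answer: 3·e^(-9s)/s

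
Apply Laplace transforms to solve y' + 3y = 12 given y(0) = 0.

sY + 3Y = 12/s. Y = 12/(s(s+3)). Partial fractions: Y = 4/s - 4/(s+3)

Final answer: y(t) = 4(1 - e^(-3t))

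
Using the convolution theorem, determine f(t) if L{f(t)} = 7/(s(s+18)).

7/(s(s+18)) = (7/s)·(1/(s+18)) = L{7}·L{e^(-18t)}. By convolution, f(t) = 7*e^(-18t) = ∫₀ᵗ 7·e^(-18τ) dτ = 7·(1 - e^(-18t))/18

Final answer: 7·(1 - e^(-18t))/18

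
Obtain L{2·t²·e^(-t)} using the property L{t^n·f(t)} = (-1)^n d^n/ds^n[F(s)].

L{e^(-t)} = 1/(s+1). d/ds[1/(s+1)] = -1/(s+1)². d²/ds²[1/(s+1)] = 2/(s+1)³. So L{t²·e^(-t)} = (-1)² · 2/(s+1)³ = 2/(s+1)³. Then L{2·t²·e^(-t)} = 2·2/(s+1)³ = 4/(s+1)³

Final answer: 4/(s+1)³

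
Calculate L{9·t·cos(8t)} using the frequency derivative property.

L{cos(8t)} = s/(s² + 64). Derivative: d/ds[s/(s² + 64)] = [(s² + 64) - s·2s]/(s² + 64)² = (64 - s²)/(s² + 64)². So L{t·cos(8t)} = -F'(s) = (s² - 64)/(s² + 64)². Then L{9·t·cos(8t)} = 9·(s² - 64)/(s² + 64)²

Final answer: 9·(s² - 64)/(s² + 64)²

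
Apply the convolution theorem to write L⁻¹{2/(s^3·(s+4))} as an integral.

2/(s^3·(s+4)) = (2/s^3)·(1/(s+4)) = L{t^2}·L{e^(-4t)}. So f(t) = t^2*e^(-4t) = ∫₀ᵗ τ^2·e^(-4(t-τ)) dτ

Final answer: ∫₀ᵗ τ^2·e^(-4(t-τ)) dτ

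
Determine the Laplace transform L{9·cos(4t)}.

L{cos(ωt)} = s/(s² + ω²), so L{cos(4t)} = s/(s² + 16). Then L{9·cos(4t)} = 9·s/(s² + 16) = 9s/(s² + 16)

Final answer: 9s/(s² + 16)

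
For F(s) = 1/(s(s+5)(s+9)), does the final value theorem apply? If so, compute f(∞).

Poles of sF(s) = 1/((s+5)(s+9)) are at s = -5 and s = -9, both in the left half-plane. Theorem applies. f(∞) = lim_{s→0} sF(s) = 1/(5·9) = 1/45

Final answer: 1/45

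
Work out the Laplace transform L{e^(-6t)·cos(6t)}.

L{e^(at)·cos(ωt)} = (s-a)/((s-a)² + ω²), so L{e^(-6t)·cos(6t)} = (s+6)/((s+6)² + 36)

Final answer: (s+6)/((s+6)² + 36)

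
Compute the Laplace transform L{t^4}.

L{t^n} = n!/s^(n+1), so L{t^4} = 24/s^5

Final answer: 24/s^5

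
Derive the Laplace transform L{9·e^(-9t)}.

L{e^(at)} = 1/(s-a), so L{e^(-9t)} = 1/(s+9). Then L{9·e^(-9t)} = 9/(s+9)

Final answer: 9/(s+9)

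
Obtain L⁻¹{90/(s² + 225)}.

This is the form c·a/(s² + a²) with a = 15, c = 6. L⁻¹ = 6·sin(15t)

Final answer: 6·sin(15t)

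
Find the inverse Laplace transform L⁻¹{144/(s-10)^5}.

L⁻¹{n!/(s-a)^(n+1)} = t^n·e^(at) with n=4, a=10. So L⁻¹{24/(s-10)^5} = t^4·e^(10t), and L⁻¹{144/(s-10)^5} = (144/24)·t^4·e^(10t) = 6·t^4·e^(10t)

Final answer: 6·t^4·e^(10t)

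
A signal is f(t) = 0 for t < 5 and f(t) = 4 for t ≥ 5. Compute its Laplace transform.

f(t) = 4·u(t-5). L{u(t-5)} = e^(-5s)/s, so L{f(t)} = 4·e^(-5s)/s

Final answer: 4·e^(-5s)/s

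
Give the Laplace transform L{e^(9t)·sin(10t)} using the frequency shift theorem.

Frequency shift: L{e^(at)f(t)} = F(s-a). L{e^(9t)·sin(10t)} = 10/((s-9)² + 100)

Final answer: 10/((s-9)² + 100)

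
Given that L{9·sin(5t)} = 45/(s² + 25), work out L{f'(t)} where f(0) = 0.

L{f'(t)} = s·F(s) - f(0) = s·45/(s² + 25) - 0 = 45s/(s² + 25)

Final answer: 45s/(s² + 25)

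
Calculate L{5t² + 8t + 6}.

L{5t² + 8t + 6} = 5·2/s³ + 8/s² + 6/s = 10/s³ + 8/s² + 6/s

Final answer: 10/s³ + 8/s² + 6/s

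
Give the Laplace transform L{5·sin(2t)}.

L{sin(ωt)} = ω/(s² + ω²), so L{sin(2t)} = 2/(s² + 4). Then L{5·sin(2t)} = 5·2/(s² + 4) = 10/(s² + 4)

Final answer: 10/(s² + 4)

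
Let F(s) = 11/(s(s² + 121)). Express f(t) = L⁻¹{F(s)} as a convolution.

11/(s(s² + 121)) = (1/s)·(11/(s² + 121)) = L{1}·L{sin(11t)}. So f(t) = 1*(sin(11t)) = ∫₀ᵗ sin(11τ) dτ

Final answer: ∫₀ᵗ sin(11τ) dτ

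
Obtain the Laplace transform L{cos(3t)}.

L{cos(ωt)} = s/(s² + ω²), so L{cos(3t)} = s/(s² + 9)

Final answer: s/(s² + 9)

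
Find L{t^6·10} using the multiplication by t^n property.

L{10} = 10/s. d^1/ds^1[1/s] = -1/s². d^2/ds^2[1/s] = 2/s^3. d^3/ds^3[1/s] = -6/s^4. d^4/ds^4[1/s] = 24/s^5. d^5/ds^5[1/s] = -120/s^6. d^6/ds^6[1/s] = 720/s^7. So L{t^6} = (-1)^{6}·720/s^7 = 720/s^7. Then L{t^6·10} = 10·720/s^7 = 7200/s^7

Final answer: 7200/s^7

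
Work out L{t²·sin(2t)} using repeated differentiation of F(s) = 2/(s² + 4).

F(s) = 2/(s² + 4). F'(s) = -4s/(s² + 4)². F''(s) = -4(4 - 3s²)/(s² + 4)³ = (12s² - 16)/(s² + 4)³. So L{t²·sin(2t)} = (-1)² F''(s) = (12s² - 16)/(s² + 4)³

Final answer: (12s² - 16)/(s² + 4)³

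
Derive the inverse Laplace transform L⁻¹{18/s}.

L⁻¹{c/s} = c, so L⁻¹{18/s} = 18

Final answer: 18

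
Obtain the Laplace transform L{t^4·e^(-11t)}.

L{t^n·e^(at)} = n!/(s-a)^(n+1), so L{t^4·e^(-11t)} = 24/(s+11)^5

Final answer: 24/(s+11)^5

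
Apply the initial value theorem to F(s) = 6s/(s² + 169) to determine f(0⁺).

f(0⁺) = lim_{s→∞} s·6s/(s² + 169) = lim_{s→∞} 6s²/(s² + 169) = 6

Final answer: 6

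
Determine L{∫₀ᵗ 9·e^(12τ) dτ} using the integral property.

L{∫₀ᵗ f(τ)dτ} = F(s)/s with F(s) = 9/(s-12), so L{∫₀ᵗ 9·e^(12τ) dτ} = 9/(s(s-12))

Final answer: 9/(s(s-12))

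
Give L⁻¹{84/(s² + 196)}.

This is the form c·a/(s² + a²) with a = 14, c = 6. L⁻¹ = 6·sin(14t)

Final answer: 6·sin(14t)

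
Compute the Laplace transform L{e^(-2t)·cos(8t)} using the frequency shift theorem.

Frequency shift: L{e^(at)f(t)} = F(s-a). L{e^(-2t)·cos(8t)} = (s+2)/((s+2)² + 64)

Final answer: (s+2)/((s+2)² + 64)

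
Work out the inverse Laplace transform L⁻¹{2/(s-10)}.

L⁻¹{1/(s-a)} = e^(at), so L⁻¹{1/(s-10)} = e^(10t), and L⁻¹{2/(s-10)} = 2·e^(10t)

Final answer: 2·e^(10t)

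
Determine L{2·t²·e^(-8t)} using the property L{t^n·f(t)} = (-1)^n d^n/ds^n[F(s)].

L{e^(-8t)} = 1/(s+8). d/ds[1/(s+8)] = -1/(s+8)². d²/ds²[1/(s+8)] = 2/(s+8)³. So L{t²·e^(-8t)} = (-1)² · 2/(s+8)³ = 2/(s+8)³. Then L{2·t²·e^(-8t)} = 2·2/(s+8)³ = 4/(s+8)³

Final answer: 4/(s+8)³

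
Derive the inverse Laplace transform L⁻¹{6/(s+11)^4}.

L⁻¹{n!/(s-a)^(n+1)} = t^n·e^(at) with n=3, a=-11. So L⁻¹{6/(s+11)^4} = t^3·e^(-11t)

Final answer: t^3·e^(-11t)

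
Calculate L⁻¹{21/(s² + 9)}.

This is the form c·a/(s² + a²) with a = 3, c = 7. L⁻¹ = 7·sin(3t)

Final answer: 7·sin(3t)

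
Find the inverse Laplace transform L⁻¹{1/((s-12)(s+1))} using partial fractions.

Decompose: A/(s-12) + B/(s+1). A = 1/13, B = -1/13. f(t) = (e^(12t) - e^(-t))/13

Final answer: (e^(12t) - e^(-t))/13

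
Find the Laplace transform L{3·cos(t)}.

L{cos(ωt)} = s/(s² + ω²), so L{cos(t)} = s/(s² + 1). Then L{3·cos(t)} = 3·s/(s² + 1) = 3s/(s² + 1)

Final answer: 3s/(s² + 1)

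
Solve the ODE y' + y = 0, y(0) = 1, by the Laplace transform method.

L{y'} + L{y} = 0. sY - 1 + Y = 0. Y(s+1) = 1. Y = 1/(s+1)

Final answer: y(t) = e^(-t)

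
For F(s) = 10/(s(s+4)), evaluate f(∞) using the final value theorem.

f(∞) = lim_{s→0} s·10/(s(s+4)) = lim_{s→0} 10/(s+4) = 10/4 = 5/2

Final answer: 5/2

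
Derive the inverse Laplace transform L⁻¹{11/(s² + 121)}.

L⁻¹{11/(s² + 121)} = sin(11t)

Final answer: sin(11t)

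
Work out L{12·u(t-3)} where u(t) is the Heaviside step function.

L{u(t-a)} = e^(-as)/s. Here a=3, so L{u(t-3)} = e^(-3s)/s, and L{12·u(t-3)} = 12·e^(-3s)/s

Final answer: 12·e^(-3s)/s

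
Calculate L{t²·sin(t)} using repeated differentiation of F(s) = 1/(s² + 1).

F(s) = 1/(s² + 1). F'(s) = -2s/(s² + 1)². F''(s) = -2(1 - 3s²)/(s² + 1)³ = (6s² - 2)/(s² + 1)³. So L{t²·sin(t)} = (-1)² F''(s) = (6s² - 2)/(s² + 1)³

Final answer: (6s² - 2)/(s² + 1)³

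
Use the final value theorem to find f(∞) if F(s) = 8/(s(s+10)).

f(∞) = lim_{s→0} s·8/(s(s+10)) = lim_{s→0} 8/(s+10) = 8/10 = 4/5

Final answer: 4/5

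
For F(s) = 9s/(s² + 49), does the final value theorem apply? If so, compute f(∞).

The final value theorem requires all poles of sF(s) in the left half-plane. sF(s) = 9s²/(s² + 49) has poles at s = ±7i (imaginary axis). Theorem does NOT apply (oscillatory system).

Final answer: Not applicable (oscillatory)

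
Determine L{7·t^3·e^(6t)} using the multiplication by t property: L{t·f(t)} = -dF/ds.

Using L{t^n·e^(at)} = n!/(s-a)^(n+1), L{t^3·e^(6t)} = 6/(s-6)^4, so L{7·t^3·e^(6t)} = 7·6/(s-6)^4 = 42/(s-6)^4

Final answer: 42/(s-6)^4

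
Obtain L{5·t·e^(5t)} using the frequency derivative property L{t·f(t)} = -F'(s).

L{e^(5t)} = 1/(s-5). By frequency derivative: L{t·e^(5t)} = -d/ds[1/(s-5)] = -(-1)/(s-5)² = 1/(s-5)². Then L{5·t·e^(5t)} = 5·1/(s-5)² = 5/(s-5)²

Final answer: 5/(s-5)²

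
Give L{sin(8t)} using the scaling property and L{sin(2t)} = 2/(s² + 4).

Using L{f(at)} = (1/a)F(s/a) with a=4: L{sin(8t)} = (1/4) · 2/((s/4)² + 4) = (1/4) · 2·16/(s² + 64) = 8/(s² + 64)

Final answer: 8/(s² + 64)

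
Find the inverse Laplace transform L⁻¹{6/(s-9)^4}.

L⁻¹{n!/(s-a)^(n+1)} = t^n·e^(at), so L⁻¹{6/(s-9)^4} = t^3·e^(9t)

Final answer: t^3·e^(9t)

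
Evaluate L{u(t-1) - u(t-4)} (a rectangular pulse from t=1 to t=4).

L{u(t-a)} = e^(-as)/s. L{u(t-1) - u(t-4)} = (e^(-s) - e^(-4s))/s

Final answer: (e^(-s) - e^(-4s))/s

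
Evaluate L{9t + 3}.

L{9t + 3} = 9·L{t} + 3·L{1} = 9/s² + 3/s

Final answer: 9/s² + 3/s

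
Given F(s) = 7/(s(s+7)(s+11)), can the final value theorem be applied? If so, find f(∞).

Poles of sF(s) = 7/((s+7)(s+11)) are at s = -7 and s = -11, both in the left half-plane. Theorem applies. f(∞) = lim_{s→0} sF(s) = 7/(7·11) = 1/11

Final answer: 1/11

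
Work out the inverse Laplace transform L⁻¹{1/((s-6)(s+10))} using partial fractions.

Decompose: A/(s-6) + B/(s+10). A = 1/16, B = -1/16. f(t) = (e^(6t) - e^(-10t))/16

Final answer: (e^(6t) - e^(-10t))/16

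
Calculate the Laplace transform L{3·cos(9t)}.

L{cos(ωt)} = s/(s² + ω²), so L{cos(9t)} = s/(s² + 81). Then L{3·cos(9t)} = 3·s/(s² + 81) = 3s/(s² + 81)

Final answer: 3s/(s² + 81)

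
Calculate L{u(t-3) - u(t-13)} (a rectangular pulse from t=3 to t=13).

L{u(t-a)} = e^(-as)/s. L{u(t-3) - u(t-13)} = (e^(-3s) - e^(-13s))/s

Final answer: (e^(-3s) - e^(-13s))/s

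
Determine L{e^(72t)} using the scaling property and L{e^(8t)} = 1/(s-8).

Using L{f(at)} = (1/a)F(s/a) with a=9 and f(t) = e^(8t): L{e^(72t)} = (1/9) · 1/((s/9)-8) = (1/9) · 9/(s-72) = 1/(s-72)

Final answer: 1/(s-72)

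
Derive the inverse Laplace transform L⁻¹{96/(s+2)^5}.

L⁻¹{n!/(s-a)^(n+1)} = t^n·e^(at) with n=4, a=-2. So L⁻¹{24/(s+2)^5} = t^4·e^(-2t), and L⁻¹{96/(s+2)^5} = (96/24)·t^4·e^(-2t) = 4·t^4·e^(-2t)

Final answer: 4·t^4·e^(-2t)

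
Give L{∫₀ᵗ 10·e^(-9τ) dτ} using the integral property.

L{∫₀ᵗ f(τ)dτ} = F(s)/s with F(s) = 10/(s+9), so L{∫₀ᵗ 10·e^(-9τ) dτ} = 10/(s(s+9))

Final answer: 10/(s(s+9))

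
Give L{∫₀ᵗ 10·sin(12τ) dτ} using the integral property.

L{∫₀ᵗ f(τ)dτ} = F(s)/s with F(s) = 120/(s² + 144), so the result is (120/(s² + 144))/s = 120/(s(s² + 144))

Final answer: 120/(s(s² + 144))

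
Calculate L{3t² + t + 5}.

L{3t² + t + 5} = 3·2/s³ + 1/s² + 5/s = 6/s³ + 1/s² + 5/s

Final answer: 6/s³ + 1/s² + 5/s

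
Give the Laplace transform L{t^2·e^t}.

L{t^n·e^(at)} = n!/(s-a)^(n+1), so L{t^2·e^t} = 2/(s-1)^3

Final answer: 2/(s-1)^3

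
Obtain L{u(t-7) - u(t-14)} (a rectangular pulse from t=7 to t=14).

L{u(t-a)} = e^(-as)/s. L{u(t-7) - u(t-14)} = (e^(-7s) - e^(-14s))/s

Final answer: (e^(-7s) - e^(-14s))/s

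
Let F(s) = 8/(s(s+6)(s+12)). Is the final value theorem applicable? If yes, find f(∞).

Poles of sF(s) = 8/((s+6)(s+12)) are at s = -6 and s = -12, both in the left half-plane. Theorem applies. f(∞) = lim_{s→0} sF(s) = 8/(6·12) = 1/9

Final answer: 1/9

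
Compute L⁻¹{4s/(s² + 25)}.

This is the form c·s/(s² + a²) with a = 5, c = 4. L⁻¹ = 4·cos(5t)

Final answer: 4·cos(5t)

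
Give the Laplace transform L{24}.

L{24} = 24 · L{1} = 24/s

Final answer: 24/s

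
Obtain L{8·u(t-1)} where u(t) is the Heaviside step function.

L{u(t-a)} = e^(-as)/s. Here a=1, so L{u(t-1)} = e^(-s)/s, and L{8·u(t-1)} = 8·e^(-s)/s

Final answer: 8·e^(-s)/s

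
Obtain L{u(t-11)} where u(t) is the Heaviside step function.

L{u(t-a)} = e^(-as)/s. Here a=11, so L{u(t-11)} = e^(-11s)/s

Final answer: e^(-11s)/s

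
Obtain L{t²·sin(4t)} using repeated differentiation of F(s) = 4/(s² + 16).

F(s) = 4/(s² + 16). F'(s) = -8s/(s² + 16)². F''(s) = -8(16 - 3s²)/(s² + 16)³ = (24s² - 128)/(s² + 16)³. So L{t²·sin(4t)} = (-1)² F''(s) = (24s² - 128)/(s² + 16)³

Final answer: (24s² - 128)/(s² + 16)³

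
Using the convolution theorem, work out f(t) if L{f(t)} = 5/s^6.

5/s^6 = (5/s)·(1/s^5) = L{5}·L{t^4/24}. By convolution, f(t) = 5*t^4/24 = ∫₀ᵗ 5·τ^4/24 dτ = 5·t^5/120

Final answer: 5·t^5/120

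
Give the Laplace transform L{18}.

L{18} = 18 · L{1} = 18/s

Final answer: 18/s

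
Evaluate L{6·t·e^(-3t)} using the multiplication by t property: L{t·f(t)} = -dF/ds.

Using L{t^n·e^(at)} = n!/(s-a)^(n+1), L{t·e^(-3t)} = 1/(s+3)^2, so L{6·t·e^(-3t)} = 6·1/(s+3)^2 = 6/(s+3)^2

Final answer: 6/(s+3)^2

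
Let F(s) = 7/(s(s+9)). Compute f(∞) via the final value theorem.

f(∞) = lim_{s→0} s·7/(s(s+9)) = lim_{s→0} 7/(s+9) = 7/9 = 7/9

Final answer: 7/9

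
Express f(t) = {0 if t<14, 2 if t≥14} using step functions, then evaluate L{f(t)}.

f(t) = 2·u(t-14). L{u(t-14)} = e^(-14s)/s, so L{f(t)} = 2·e^(-14s)/s

Final answer: 2·e^(-14s)/s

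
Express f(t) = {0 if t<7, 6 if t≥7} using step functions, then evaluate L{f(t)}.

f(t) = 6·u(t-7). L{u(t-7)} = e^(-7s)/s, so L{f(t)} = 6·e^(-7s)/s

Final answer: 6·e^(-7s)/s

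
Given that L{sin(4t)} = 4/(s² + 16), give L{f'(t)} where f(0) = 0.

L{f'(t)} = s·F(s) - f(0) = s·4/(s² + 16) - 0 = 4s/(s² + 16)

Final answer: 4s/(s² + 16)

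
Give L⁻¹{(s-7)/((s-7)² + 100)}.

Using frequency shift: L⁻¹{(s-a)/((s-a)² + b²)} = e^(at)cos(bt). Here a=7, b=10

Final answer: e^(7t)·cos(10t)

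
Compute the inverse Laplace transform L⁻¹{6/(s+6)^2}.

L⁻¹{n!/(s-a)^(n+1)} = t^n·e^(at) with n=1, a=-6. So L⁻¹{1/(s+6)^2} = t·e^(-6t), and L⁻¹{6/(s+6)^2} = (6/1)·t·e^(-6t) = 6·t·e^(-6t)

Final answer: 6·t·e^(-6t)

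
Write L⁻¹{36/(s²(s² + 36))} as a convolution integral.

36/(s²(s² + 36)) = (1/s²)·(36/(s² + 36)) = L{t}·L{6·sin(6t)}. So f(t) = t*(6·sin(6t)) = ∫₀ᵗ 6τ·sin(6(t-τ)) dτ

Final answer: ∫₀ᵗ 6τ·sin(6(t-τ)) dτ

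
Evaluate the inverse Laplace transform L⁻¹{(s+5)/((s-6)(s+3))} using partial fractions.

Using partial fractions, f(t) = (11e^(6t) - 2e^(-3t))/9

Final answer: (11e^(6t) - 2e^(-3t))/9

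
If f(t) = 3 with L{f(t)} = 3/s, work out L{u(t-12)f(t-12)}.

Time shift theorem: L{u(t-a)f(t-a)} = e^(-as)F(s). Here a=12, F(s) = 3/s, so L{u(t-12)f(t-12)} = e^(-12s)·3/s

Final answer: e^(-12s)·3/s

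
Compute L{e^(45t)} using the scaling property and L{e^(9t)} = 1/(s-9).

Using L{f(at)} = (1/a)F(s/a) with a=5 and f(t) = e^(9t): L{e^(45t)} = (1/5) · 1/((s/5)-9) = (1/5) · 5/(s-45) = 1/(s-45)

Final answer: 1/(s-45)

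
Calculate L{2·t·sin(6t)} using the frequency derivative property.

L{sin(6t)} = 6/(s² + 36). By L{t·f(t)} = -F'(s): -d/ds[6/(s² + 36)] = -(6)·(-2s)/(s² + 36)² = 12s/(s² + 36)². Then L{2·t·sin(6t)} = 2·12s/(s² + 36)² = 24s/(s² + 36)²

Final answer: 24s/(s² + 36)²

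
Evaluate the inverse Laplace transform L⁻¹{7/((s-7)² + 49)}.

Using frequency shift, L⁻¹{7/((s-7)² + 49)} = e^(7t)·sin(7t)

Final answer: e^(7t)·sin(7t)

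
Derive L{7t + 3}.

L{7t + 3} = 7·L{t} + 3·L{1} = 7/s² + 3/s

Final answer: 7/s² + 3/s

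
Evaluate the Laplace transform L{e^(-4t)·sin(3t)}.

L{e^(at)·sin(ωt)} = ω/((s-a)² + ω²), so L{e^(-4t)·sin(3t)} = 3/((s+4)² + 9)

Final answer: 3/((s+4)² + 9)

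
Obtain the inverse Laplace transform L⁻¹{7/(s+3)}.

L⁻¹{1/(s-a)} = e^(at), so L⁻¹{1/(s+3)} = e^(-3t), and L⁻¹{7/(s+3)} = 7·e^(-3t)

Final answer: 7·e^(-3t)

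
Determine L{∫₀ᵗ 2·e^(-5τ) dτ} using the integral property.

L{∫₀ᵗ f(τ)dτ} = F(s)/s with F(s) = 2/(s+5), so L{∫₀ᵗ 2·e^(-5τ) dτ} = 2/(s(s+5))

Final answer: 2/(s(s+5))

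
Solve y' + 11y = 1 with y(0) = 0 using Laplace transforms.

sY + 11Y = 1/s. Y = 1/(s(s+11)). Partial fractions: Y = 1/11/s - 1/11/(s+11)

Final answer: y(t) = 1/11(1 - e^(-11t))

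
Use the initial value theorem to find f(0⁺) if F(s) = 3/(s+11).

f(0⁺) = lim_{s→∞} s·3/(s+11) = lim_{s→∞} 3s/(s+11) = 3

Final answer: 3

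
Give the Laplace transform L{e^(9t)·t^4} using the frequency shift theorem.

L{e^(at)·t^n} = n!/(s-a)^(n+1), so L{e^(9t)·t^4} = 24/(s-9)^5

Final answer: 24/(s-9)^5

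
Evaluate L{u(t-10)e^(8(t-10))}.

u(t-a)f(t-a) with f(t)=e^(8t). L{e^(8t)} = 1/(s-8). By time shift: e^(-10s)/(s-8)

Final answer: e^(-10s)/(s-8)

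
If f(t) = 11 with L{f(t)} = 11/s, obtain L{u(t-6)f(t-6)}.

Time shift theorem: L{u(t-a)f(t-a)} = e^(-as)F(s). Here a=6, F(s) = 11/s, so L{u(t-6)f(t-6)} = e^(-6s)·11/s

Final answer: e^(-6s)·11/s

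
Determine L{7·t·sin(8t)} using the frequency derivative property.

L{sin(8t)} = 8/(s² + 64). By L{t·f(t)} = -F'(s): -d/ds[8/(s² + 64)] = -(8)·(-2s)/(s² + 64)² = 16s/(s² + 64)². Then L{7·t·sin(8t)} = 7·16s/(s² + 64)² = 112s/(s² + 64)²

Final answer: 112s/(s² + 64)²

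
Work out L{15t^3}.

L{t^n} = n!/s^(n+1). So L{15t^3} = 15·3!/s^4 = 90/s^4

Final answer: 90/s^4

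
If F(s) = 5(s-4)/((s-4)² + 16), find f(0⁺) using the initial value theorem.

f(0⁺) = lim_{s→∞} sF(s) = lim_{s→∞} 5s(s-4)/((s-4)² + 16) = 5

Final answer: 5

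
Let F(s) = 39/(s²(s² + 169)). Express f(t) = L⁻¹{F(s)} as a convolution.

39/(s²(s² + 169)) = (1/s²)·(39/(s² + 169)) = L{t}·L{3·sin(13t)}. So f(t) = t*(3·sin(13t)) = ∫₀ᵗ 3τ·sin(13(t-τ)) dτ

Final answer: ∫₀ᵗ 3τ·sin(13(t-τ)) dτ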